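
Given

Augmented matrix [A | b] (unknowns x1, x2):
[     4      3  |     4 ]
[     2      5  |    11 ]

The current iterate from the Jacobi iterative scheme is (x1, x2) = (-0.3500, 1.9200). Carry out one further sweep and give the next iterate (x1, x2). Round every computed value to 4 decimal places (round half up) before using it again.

(-0.4400, 2.3400)

One sweep:
  x1 = (4 - (3)·1.9200) / (4) = -0.4400
  x2 = (11 - (2)·-0.3500) / (5) = 2.3400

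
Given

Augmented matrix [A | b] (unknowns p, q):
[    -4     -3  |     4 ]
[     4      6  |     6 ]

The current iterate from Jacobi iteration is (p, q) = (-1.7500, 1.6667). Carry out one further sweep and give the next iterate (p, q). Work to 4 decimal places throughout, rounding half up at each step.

(-2.2500, 2.1667)

One sweep:
  p = (4 - (-3)·1.6667) / (-4) = -2.2500
  q = (6 - (4)·-1.7500) / (6) = 2.1667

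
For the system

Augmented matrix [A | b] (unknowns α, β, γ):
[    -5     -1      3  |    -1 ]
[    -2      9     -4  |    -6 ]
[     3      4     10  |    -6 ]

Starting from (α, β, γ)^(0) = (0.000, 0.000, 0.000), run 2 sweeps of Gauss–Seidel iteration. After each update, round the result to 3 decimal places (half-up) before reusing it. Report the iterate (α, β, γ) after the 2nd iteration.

Iteration 1:
  α = (-1 - (-1)·0.000 - (3)·0.000) / (-5) = 0.200
  β = (-6 - (-2)·0.200 - (-4)·0.000) / (9) = -0.622
  γ = (-6 - (3)·0.200 - (4)·-0.622) / (10) = -0.411
Iteration 2:
  α = (-1 - (-1)·-0.622 - (3)·-0.411) / (-5) = 0.078
  β = (-6 - (-2)·0.078 - (-4)·-0.411) / (9) = -0.832
  γ = (-6 - (3)·0.078 - (4)·-0.832) / (10) = -0.291

(0.078, -0.832, -0.291)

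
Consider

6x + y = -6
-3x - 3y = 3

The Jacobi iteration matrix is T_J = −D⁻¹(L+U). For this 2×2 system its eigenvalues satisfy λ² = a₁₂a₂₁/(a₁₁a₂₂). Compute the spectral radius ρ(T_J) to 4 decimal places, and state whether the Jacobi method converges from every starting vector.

a₁₂a₂₁/(a₁₁a₂₂) = (1)·(-3) / ((6)·(-3)) = 0.166667
ρ = √|0.166667| = √0.166667 = 0.4082
ρ < 1, so Jacobi converges

0.4082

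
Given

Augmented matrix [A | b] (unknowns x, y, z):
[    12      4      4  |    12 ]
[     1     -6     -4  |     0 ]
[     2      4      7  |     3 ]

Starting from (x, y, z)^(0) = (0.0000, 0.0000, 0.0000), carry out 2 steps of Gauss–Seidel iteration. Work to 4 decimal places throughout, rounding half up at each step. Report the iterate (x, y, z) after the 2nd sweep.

(0.9286, 0.1230, 0.0930)

Iteration 1:
  x = (12 - (4)·0.0000 - (4)·0.0000) / (12) = 1.0000
  y = (0 - (1)·1.0000 - (-4)·0.0000) / (-6) = 0.1667
  z = (3 - (2)·1.0000 - (4)·0.1667) / (7) = 0.0476
Iteration 2:
  x = (12 - (4)·0.1667 - (4)·0.0476) / (12) = 0.9286
  y = (0 - (1)·0.9286 - (-4)·0.0476) / (-6) = 0.1230
  z = (3 - (2)·0.9286 - (4)·0.1230) / (7) = 0.0930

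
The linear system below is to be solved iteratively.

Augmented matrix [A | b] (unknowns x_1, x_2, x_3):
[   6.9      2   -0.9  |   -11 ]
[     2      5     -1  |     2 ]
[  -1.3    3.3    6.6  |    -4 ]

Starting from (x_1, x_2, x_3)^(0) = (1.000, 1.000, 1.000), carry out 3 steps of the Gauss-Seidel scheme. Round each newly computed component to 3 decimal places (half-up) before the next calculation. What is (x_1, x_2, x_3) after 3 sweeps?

Iteration 1:
  x_1 = (-11 - (2)·1.000 - (-0.9)·1.000) / (6.9) = -1.754
  x_2 = (2 - (2)·-1.754 - (-1)·1.000) / (5) = 1.302
  x_3 = (-4 - (-1.3)·-1.754 - (3.3)·1.302) / (6.6) = -1.603
Iteration 2:
  x_1 = (-11 - (2)·1.302 - (-0.9)·-1.603) / (6.9) = -2.181
  x_2 = (2 - (2)·-2.181 - (-1)·-1.603) / (5) = 0.952
  x_3 = (-4 - (-1.3)·-2.181 - (3.3)·0.952) / (6.6) = -1.512
Iteration 3:
  x_1 = (-11 - (2)·0.952 - (-0.9)·-1.512) / (6.9) = -2.067
  x_2 = (2 - (2)·-2.067 - (-1)·-1.512) / (5) = 0.924
  x_3 = (-4 - (-1.3)·-2.067 - (3.3)·0.924) / (6.6) = -1.475

(-2.067, 0.924, -1.475)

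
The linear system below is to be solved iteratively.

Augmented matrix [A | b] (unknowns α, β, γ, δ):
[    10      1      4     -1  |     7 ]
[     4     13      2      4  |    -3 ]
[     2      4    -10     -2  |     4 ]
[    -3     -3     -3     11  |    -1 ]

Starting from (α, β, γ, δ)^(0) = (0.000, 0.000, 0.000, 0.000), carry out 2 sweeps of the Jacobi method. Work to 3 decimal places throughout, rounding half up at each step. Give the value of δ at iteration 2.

Iteration 1:
  α = (7 - (1)·0.000 - (4)·0.000 - (-1)·0.000) / (10) = 0.700
  β = (-3 - (4)·0.000 - (2)·0.000 - (4)·0.000) / (13) = -0.231
  γ = (4 - (2)·0.000 - (4)·0.000 - (-2)·0.000) / (-10) = -0.400
  δ = (-1 - (-3)·0.000 - (-3)·0.000 - (-3)·0.000) / (11) = -0.091
Iteration 2:
  α = (7 - (1)·-0.231 - (4)·-0.400 - (-1)·-0.091) / (10) = 0.874
  β = (-3 - (4)·0.700 - (2)·-0.400 - (4)·-0.091) / (13) = -0.357
  γ = (4 - (2)·0.700 - (4)·-0.231 - (-2)·-0.091) / (-10) = -0.334
  δ = (-1 - (-3)·0.700 - (-3)·-0.231 - (-3)·-0.400) / (11) = -0.072

-0.072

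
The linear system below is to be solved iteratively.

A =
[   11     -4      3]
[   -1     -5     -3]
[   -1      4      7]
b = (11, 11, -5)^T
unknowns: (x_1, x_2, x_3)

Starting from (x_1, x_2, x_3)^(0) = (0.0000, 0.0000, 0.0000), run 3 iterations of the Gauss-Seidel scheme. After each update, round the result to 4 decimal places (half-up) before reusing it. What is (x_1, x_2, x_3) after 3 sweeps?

Iteration 1:
  x_1 = (11 - (-4)·0.0000 - (3)·0.0000) / (11) = 1.0000
  x_2 = (11 - (-1)·1.0000 - (-3)·0.0000) / (-5) = -2.4000
  x_3 = (-5 - (-1)·1.0000 - (4)·-2.4000) / (7) = 0.8000
Iteration 2:
  x_1 = (11 - (-4)·-2.4000 - (3)·0.8000) / (11) = -0.0909
  x_2 = (11 - (-1)·-0.0909 - (-3)·0.8000) / (-5) = -2.6618
  x_3 = (-5 - (-1)·-0.0909 - (4)·-2.6618) / (7) = 0.7938
Iteration 3:
  x_1 = (11 - (-4)·-2.6618 - (3)·0.7938) / (11) = -0.1844
  x_2 = (11 - (-1)·-0.1844 - (-3)·0.7938) / (-5) = -2.6394
  x_3 = (-5 - (-1)·-0.1844 - (4)·-2.6394) / (7) = 0.7676

(-0.1844, -2.6394, 0.7676)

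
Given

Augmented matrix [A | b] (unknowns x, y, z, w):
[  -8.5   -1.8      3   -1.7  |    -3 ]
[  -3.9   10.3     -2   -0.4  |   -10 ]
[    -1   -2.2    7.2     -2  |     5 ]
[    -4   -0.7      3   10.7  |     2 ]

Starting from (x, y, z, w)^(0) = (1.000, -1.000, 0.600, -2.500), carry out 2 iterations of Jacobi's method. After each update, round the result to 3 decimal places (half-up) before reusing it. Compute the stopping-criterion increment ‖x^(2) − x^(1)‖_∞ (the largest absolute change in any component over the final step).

Iteration 1:
  x = (-3 - (-1.8)·-1.000 - (3)·0.600 - (-1.7)·-2.500) / (-8.5) = 1.276
  y = (-10 - (-3.9)·1.000 - (-2)·0.600 - (-0.4)·-2.500) / (10.3) = -0.573
  z = (5 - (-1)·1.000 - (-2.2)·-1.000 - (-2)·-2.500) / (7.2) = -0.167
  w = (2 - (-4)·1.000 - (-0.7)·-1.000 - (3)·0.600) / (10.7) = 0.327
Iteration 2:
  x = (-3 - (-1.8)·-0.573 - (3)·-0.167 - (-1.7)·0.327) / (-8.5) = 0.350
  y = (-10 - (-3.9)·1.276 - (-2)·-0.167 - (-0.4)·0.327) / (10.3) = -0.507
  z = (5 - (-1)·1.276 - (-2.2)·-0.573 - (-2)·0.327) / (7.2) = 0.787
  w = (2 - (-4)·1.276 - (-0.7)·-0.573 - (3)·-0.167) / (10.7) = 0.673
Change: (-0.926, 0.066, 0.954, 0.346) → max |·| = 0.954

0.954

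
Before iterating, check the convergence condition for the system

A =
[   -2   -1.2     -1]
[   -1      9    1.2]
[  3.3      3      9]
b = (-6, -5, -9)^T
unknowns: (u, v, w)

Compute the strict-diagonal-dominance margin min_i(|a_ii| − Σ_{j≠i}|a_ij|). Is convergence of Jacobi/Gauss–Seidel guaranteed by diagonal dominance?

-0.2

row 1: |-2| − (1.2+1) = -0.2
row 2: |9| − (1+1.2) = 6.8
row 3: |9| − (3.3+3) = 2.7
minimum over rows = -0.2 → not strictly diagonally dominant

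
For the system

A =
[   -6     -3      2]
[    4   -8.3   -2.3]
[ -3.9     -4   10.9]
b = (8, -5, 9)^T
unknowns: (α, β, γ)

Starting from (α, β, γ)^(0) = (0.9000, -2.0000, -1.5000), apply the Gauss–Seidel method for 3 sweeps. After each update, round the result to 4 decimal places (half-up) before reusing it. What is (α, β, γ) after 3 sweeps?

Iteration 1:
  α = (8 - (-3)·-2.0000 - (2)·-1.5000) / (-6) = -0.8333
  β = (-5 - (4)·-0.8333 - (-2.3)·-1.5000) / (-8.3) = 0.6165
  γ = (9 - (-3.9)·-0.8333 - (-4)·0.6165) / (10.9) = 0.7538
Iteration 2:
  α = (8 - (-3)·0.6165 - (2)·0.7538) / (-6) = -1.3903
  β = (-5 - (4)·-1.3903 - (-2.3)·0.7538) / (-8.3) = -0.2765
  γ = (9 - (-3.9)·-1.3903 - (-4)·-0.2765) / (10.9) = 0.2268
Iteration 3:
  α = (8 - (-3)·-0.2765 - (2)·0.2268) / (-6) = -1.1195
  β = (-5 - (4)·-1.1195 - (-2.3)·0.2268) / (-8.3) = 0.0000
  γ = (9 - (-3.9)·-1.1195 - (-4)·0.0000) / (10.9) = 0.4251

(-1.1195, 0.0000, 0.4251)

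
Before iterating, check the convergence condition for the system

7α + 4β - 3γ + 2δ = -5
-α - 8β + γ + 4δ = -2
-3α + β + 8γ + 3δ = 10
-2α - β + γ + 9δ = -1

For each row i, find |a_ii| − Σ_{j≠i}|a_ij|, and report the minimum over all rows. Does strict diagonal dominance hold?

-2

row 1: |7| − (4+3+2) = -2
row 2: |-8| − (1+1+4) = 2
row 3: |8| − (3+1+3) = 1
row 4: |9| − (2+1+1) = 5
minimum over rows = -2 → not strictly diagonally dominant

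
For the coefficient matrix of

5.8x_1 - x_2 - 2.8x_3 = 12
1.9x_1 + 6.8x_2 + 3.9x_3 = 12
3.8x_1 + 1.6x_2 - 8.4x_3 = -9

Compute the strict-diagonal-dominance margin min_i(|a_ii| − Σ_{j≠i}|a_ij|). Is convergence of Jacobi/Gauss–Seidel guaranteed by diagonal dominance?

row 1: |5.8| − (1+2.8) = 2
row 2: |6.8| − (1.9+3.9) = 1
row 3: |-8.4| − (3.8+1.6) = 3
minimum over rows = 1 → strictly diagonally dominant (convergence guaranteed)

1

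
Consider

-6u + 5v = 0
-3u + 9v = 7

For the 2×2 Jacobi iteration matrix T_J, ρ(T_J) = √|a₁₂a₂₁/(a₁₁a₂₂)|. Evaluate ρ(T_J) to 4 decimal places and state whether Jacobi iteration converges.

0.5270

a₁₂a₂₁/(a₁₁a₂₂) = (5)·(-3) / ((-6)·(9)) = 0.277778
ρ = √|0.277778| = √0.277778 = 0.5270
ρ < 1, so Jacobi converges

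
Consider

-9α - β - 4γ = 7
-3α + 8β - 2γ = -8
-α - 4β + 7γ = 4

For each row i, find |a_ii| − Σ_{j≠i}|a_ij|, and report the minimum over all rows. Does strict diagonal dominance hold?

2

row 1: |-9| − (1+4) = 4
row 2: |8| − (3+2) = 3
row 3: |7| − (1+4) = 2
minimum over rows = 2 → strictly diagonally dominant (convergence guaranteed)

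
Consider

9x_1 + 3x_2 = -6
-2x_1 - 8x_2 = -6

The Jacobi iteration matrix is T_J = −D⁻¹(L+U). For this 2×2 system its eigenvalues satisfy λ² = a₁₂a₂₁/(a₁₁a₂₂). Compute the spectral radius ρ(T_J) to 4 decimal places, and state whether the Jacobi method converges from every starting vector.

a₁₂a₂₁/(a₁₁a₂₂) = (3)·(-2) / ((9)·(-8)) = 0.083333
ρ = √|0.083333| = √0.083333 = 0.2887
ρ < 1, so Jacobi converges

0.2887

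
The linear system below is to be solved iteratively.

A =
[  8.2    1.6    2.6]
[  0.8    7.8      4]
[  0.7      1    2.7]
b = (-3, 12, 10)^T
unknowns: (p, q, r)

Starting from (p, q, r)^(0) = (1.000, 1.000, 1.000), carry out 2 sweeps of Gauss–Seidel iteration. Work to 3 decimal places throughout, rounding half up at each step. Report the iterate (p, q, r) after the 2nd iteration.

Iteration 1:
  p = (-3 - (1.6)·1.000 - (2.6)·1.000) / (8.2) = -0.878
  q = (12 - (0.8)·-0.878 - (4)·1.000) / (7.8) = 1.116
  r = (10 - (0.7)·-0.878 - (1)·1.116) / (2.7) = 3.518
Iteration 2:
  p = (-3 - (1.6)·1.116 - (2.6)·3.518) / (8.2) = -1.699
  q = (12 - (0.8)·-1.699 - (4)·3.518) / (7.8) = -0.091
  r = (10 - (0.7)·-1.699 - (1)·-0.091) / (2.7) = 4.178

(-1.699, -0.091, 4.178)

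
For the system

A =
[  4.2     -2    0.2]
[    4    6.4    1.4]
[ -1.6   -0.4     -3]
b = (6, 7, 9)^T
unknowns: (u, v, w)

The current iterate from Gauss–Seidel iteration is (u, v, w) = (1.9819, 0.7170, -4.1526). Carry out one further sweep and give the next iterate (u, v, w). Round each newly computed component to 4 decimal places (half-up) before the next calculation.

(1.9677, 0.7723, -4.1524)

One sweep:
  u = (6 - (-2)·0.7170 - (0.2)·-4.1526) / (4.2) = 1.9677
  v = (7 - (4)·1.9677 - (1.4)·-4.1526) / (6.4) = 0.7723
  w = (9 - (-1.6)·1.9677 - (-0.4)·0.7723) / (-3) = -4.1524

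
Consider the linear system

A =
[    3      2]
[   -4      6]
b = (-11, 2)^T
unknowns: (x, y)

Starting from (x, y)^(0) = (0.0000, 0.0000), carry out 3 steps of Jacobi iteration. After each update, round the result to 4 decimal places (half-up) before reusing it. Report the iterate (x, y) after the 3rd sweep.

(-2.2593, -2.2593)

Iteration 1:
  x = (-11 - (2)·0.0000) / (3) = -3.6667
  y = (2 - (-4)·0.0000) / (6) = 0.3333
Iteration 2:
  x = (-11 - (2)·0.3333) / (3) = -3.8889
  y = (2 - (-4)·-3.6667) / (6) = -2.1111
Iteration 3:
  x = (-11 - (2)·-2.1111) / (3) = -2.2593
  y = (2 - (-4)·-3.8889) / (6) = -2.2593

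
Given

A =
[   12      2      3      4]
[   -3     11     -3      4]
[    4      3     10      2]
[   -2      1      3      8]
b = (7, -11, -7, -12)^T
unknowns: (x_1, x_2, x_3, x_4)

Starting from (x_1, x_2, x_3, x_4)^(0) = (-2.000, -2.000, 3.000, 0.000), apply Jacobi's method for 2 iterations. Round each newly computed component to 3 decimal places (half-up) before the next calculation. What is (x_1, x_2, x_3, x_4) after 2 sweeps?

Iteration 1:
  x_1 = (7 - (2)·-2.000 - (3)·3.000 - (4)·0.000) / (12) = 0.167
  x_2 = (-11 - (-3)·-2.000 - (-3)·3.000 - (4)·0.000) / (11) = -0.727
  x_3 = (-7 - (4)·-2.000 - (3)·-2.000 - (2)·0.000) / (10) = 0.700
  x_4 = (-12 - (-2)·-2.000 - (1)·-2.000 - (3)·3.000) / (8) = -2.875
Iteration 2:
  x_1 = (7 - (2)·-0.727 - (3)·0.700 - (4)·-2.875) / (12) = 1.488
  x_2 = (-11 - (-3)·0.167 - (-3)·0.700 - (4)·-2.875) / (11) = 0.282
  x_3 = (-7 - (4)·0.167 - (3)·-0.727 - (2)·-2.875) / (10) = 0.026
  x_4 = (-12 - (-2)·0.167 - (1)·-0.727 - (3)·0.700) / (8) = -1.630

(1.488, 0.282, 0.026, -1.630)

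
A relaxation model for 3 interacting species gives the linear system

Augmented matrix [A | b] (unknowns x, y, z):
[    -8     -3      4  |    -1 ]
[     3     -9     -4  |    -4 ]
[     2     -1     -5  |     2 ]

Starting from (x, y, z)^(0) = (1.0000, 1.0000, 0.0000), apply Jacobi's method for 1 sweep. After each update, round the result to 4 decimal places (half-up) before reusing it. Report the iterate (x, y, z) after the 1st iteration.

Iteration 1:
  x = (-1 - (-3)·1.0000 - (4)·0.0000) / (-8) = -0.2500
  y = (-4 - (3)·1.0000 - (-4)·0.0000) / (-9) = 0.7778
  z = (2 - (2)·1.0000 - (-1)·1.0000) / (-5) = -0.2000

(-0.2500, 0.7778, -0.2000)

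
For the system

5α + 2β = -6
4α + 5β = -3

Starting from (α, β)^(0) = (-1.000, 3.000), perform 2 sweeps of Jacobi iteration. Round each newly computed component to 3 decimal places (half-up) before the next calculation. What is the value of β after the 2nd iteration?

Iteration 1:
  α = (-6 - (2)·3.000) / (5) = -2.400
  β = (-3 - (4)·-1.000) / (5) = 0.200
Iteration 2:
  α = (-6 - (2)·0.200) / (5) = -1.280
  β = (-3 - (4)·-2.400) / (5) = 1.320

1.320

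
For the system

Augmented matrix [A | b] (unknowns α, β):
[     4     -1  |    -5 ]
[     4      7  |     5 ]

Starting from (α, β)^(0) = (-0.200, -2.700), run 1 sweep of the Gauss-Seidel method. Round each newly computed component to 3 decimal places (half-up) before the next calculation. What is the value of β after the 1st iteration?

1.814

Iteration 1:
  α = (-5 - (-1)·-2.700) / (4) = -1.925
  β = (5 - (4)·-1.925) / (7) = 1.814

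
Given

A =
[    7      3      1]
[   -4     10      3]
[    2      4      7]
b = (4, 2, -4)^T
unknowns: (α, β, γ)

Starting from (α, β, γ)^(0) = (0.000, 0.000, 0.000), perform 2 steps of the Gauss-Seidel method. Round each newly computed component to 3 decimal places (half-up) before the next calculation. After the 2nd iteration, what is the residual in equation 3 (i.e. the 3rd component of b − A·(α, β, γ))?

-0.001

Iteration 1:
  α = (4 - (3)·0.000 - (1)·0.000) / (7) = 0.571
  β = (2 - (-4)·0.571 - (3)·0.000) / (10) = 0.428
  γ = (-4 - (2)·0.571 - (4)·0.428) / (7) = -0.979
Iteration 2:
  α = (4 - (3)·0.428 - (1)·-0.979) / (7) = 0.528
  β = (2 - (-4)·0.528 - (3)·-0.979) / (10) = 0.705
  γ = (-4 - (2)·0.528 - (4)·0.705) / (7) = -1.125
Residual b − A·x = (-0.686, 0.437, -0.001)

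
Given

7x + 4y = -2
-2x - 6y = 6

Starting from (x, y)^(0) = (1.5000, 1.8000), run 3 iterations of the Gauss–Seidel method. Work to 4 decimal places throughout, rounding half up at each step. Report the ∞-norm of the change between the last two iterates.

0.2571

Iteration 1:
  x = (-2 - (4)·1.8000) / (7) = -1.3143
  y = (6 - (-2)·-1.3143) / (-6) = -0.5619
Iteration 2:
  x = (-2 - (4)·-0.5619) / (7) = 0.0354
  y = (6 - (-2)·0.0354) / (-6) = -1.0118
Iteration 3:
  x = (-2 - (4)·-1.0118) / (7) = 0.2925
  y = (6 - (-2)·0.2925) / (-6) = -1.0975
Change: (0.2571, -0.0857) → max |·| = 0.2571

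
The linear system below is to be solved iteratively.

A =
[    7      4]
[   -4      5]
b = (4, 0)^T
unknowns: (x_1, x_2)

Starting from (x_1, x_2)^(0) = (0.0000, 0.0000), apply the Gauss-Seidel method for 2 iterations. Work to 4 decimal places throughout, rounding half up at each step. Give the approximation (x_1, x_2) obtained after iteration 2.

(0.3102, 0.2482)

Iteration 1:
  x_1 = (4 - (4)·0.0000) / (7) = 0.5714
  x_2 = (0 - (-4)·0.5714) / (5) = 0.4571
Iteration 2:
  x_1 = (4 - (4)·0.4571) / (7) = 0.3102
  x_2 = (0 - (-4)·0.3102) / (5) = 0.2482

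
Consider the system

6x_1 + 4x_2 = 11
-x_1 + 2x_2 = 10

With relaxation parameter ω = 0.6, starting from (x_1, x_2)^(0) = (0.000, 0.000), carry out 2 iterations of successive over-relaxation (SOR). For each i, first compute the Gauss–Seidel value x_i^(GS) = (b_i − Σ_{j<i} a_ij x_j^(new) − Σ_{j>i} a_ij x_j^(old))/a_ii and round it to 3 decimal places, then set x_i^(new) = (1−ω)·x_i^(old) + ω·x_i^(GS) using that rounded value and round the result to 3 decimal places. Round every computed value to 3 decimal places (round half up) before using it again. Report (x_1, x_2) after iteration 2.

(0.208, 4.394)

Iteration 1:
  x_1: GS value = (11 - (4)·0.000) / (6) = 1.833;  x_1 ← (1−ω)·0.000 + ω·1.833 = 1.100
  x_2: GS value = (10 - (-1)·1.100) / (2) = 5.550;  x_2 ← (1−ω)·0.000 + ω·5.550 = 3.330
Iteration 2:
  x_1: GS value = (11 - (4)·3.330) / (6) = -0.387;  x_1 ← (1−ω)·1.100 + ω·-0.387 = 0.208
  x_2: GS value = (10 - (-1)·0.208) / (2) = 5.104;  x_2 ← (1−ω)·3.330 + ω·5.104 = 4.394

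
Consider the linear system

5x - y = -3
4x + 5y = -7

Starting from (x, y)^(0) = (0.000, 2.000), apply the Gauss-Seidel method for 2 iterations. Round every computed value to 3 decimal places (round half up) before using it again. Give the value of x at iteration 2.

-0.848

Iteration 1:
  x = (-3 - (-1)·2.000) / (5) = -0.200
  y = (-7 - (4)·-0.200) / (5) = -1.240
Iteration 2:
  x = (-3 - (-1)·-1.240) / (5) = -0.848
  y = (-7 - (4)·-0.848) / (5) = -0.722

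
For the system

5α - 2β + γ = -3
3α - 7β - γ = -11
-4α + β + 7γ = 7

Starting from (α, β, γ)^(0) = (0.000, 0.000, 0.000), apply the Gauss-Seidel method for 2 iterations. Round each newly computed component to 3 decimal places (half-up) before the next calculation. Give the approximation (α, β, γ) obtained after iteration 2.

Iteration 1:
  α = (-3 - (-2)·0.000 - (1)·0.000) / (5) = -0.600
  β = (-11 - (3)·-0.600 - (-1)·0.000) / (-7) = 1.314
  γ = (7 - (-4)·-0.600 - (1)·1.314) / (7) = 0.469
Iteration 2:
  α = (-3 - (-2)·1.314 - (1)·0.469) / (5) = -0.168
  β = (-11 - (3)·-0.168 - (-1)·0.469) / (-7) = 1.432
  γ = (7 - (-4)·-0.168 - (1)·1.432) / (7) = 0.699

(-0.168, 1.432, 0.699)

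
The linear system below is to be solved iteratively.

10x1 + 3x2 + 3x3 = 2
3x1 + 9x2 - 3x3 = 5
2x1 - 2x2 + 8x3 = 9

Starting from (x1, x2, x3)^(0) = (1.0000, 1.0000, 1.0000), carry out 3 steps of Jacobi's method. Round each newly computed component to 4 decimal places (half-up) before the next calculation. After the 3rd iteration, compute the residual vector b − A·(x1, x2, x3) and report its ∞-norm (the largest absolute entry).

0.9815

Iteration 1:
  x1 = (2 - (3)·1.0000 - (3)·1.0000) / (10) = -0.4000
  x2 = (5 - (3)·1.0000 - (-3)·1.0000) / (9) = 0.5556
  x3 = (9 - (2)·1.0000 - (-2)·1.0000) / (8) = 1.1250
Iteration 2:
  x1 = (2 - (3)·0.5556 - (3)·1.1250) / (10) = -0.3042
  x2 = (5 - (3)·-0.4000 - (-3)·1.1250) / (9) = 1.0639
  x3 = (9 - (2)·-0.4000 - (-2)·0.5556) / (8) = 1.3639
Iteration 3:
  x1 = (2 - (3)·1.0639 - (3)·1.3639) / (10) = -0.5283
  x2 = (5 - (3)·-0.3042 - (-3)·1.3639) / (9) = 1.1116
  x3 = (9 - (2)·-0.3042 - (-2)·1.0639) / (8) = 1.4670
Residual b − A·x = (-0.4528, 0.9815, 0.5438); ∞-norm = 0.9815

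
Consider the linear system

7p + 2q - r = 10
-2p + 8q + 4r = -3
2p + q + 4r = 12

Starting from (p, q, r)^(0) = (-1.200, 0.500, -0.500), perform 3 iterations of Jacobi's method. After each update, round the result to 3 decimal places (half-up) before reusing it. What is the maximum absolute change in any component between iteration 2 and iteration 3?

0.696

Iteration 1:
  p = (10 - (2)·0.500 - (-1)·-0.500) / (7) = 1.214
  q = (-3 - (-2)·-1.200 - (4)·-0.500) / (8) = -0.425
  r = (12 - (2)·-1.200 - (1)·0.500) / (4) = 3.475
Iteration 2:
  p = (10 - (2)·-0.425 - (-1)·3.475) / (7) = 2.046
  q = (-3 - (-2)·1.214 - (4)·3.475) / (8) = -1.809
  r = (12 - (2)·1.214 - (1)·-0.425) / (4) = 2.499
Iteration 3:
  p = (10 - (2)·-1.809 - (-1)·2.499) / (7) = 2.302
  q = (-3 - (-2)·2.046 - (4)·2.499) / (8) = -1.113
  r = (12 - (2)·2.046 - (1)·-1.809) / (4) = 2.429
Change: (0.256, 0.696, -0.070) → max |·| = 0.696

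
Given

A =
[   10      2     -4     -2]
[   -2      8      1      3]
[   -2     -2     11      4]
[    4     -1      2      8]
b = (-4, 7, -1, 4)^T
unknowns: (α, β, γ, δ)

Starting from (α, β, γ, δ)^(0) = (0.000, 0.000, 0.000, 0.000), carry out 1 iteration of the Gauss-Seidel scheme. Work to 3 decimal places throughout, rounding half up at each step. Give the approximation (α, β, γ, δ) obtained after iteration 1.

(-0.400, 0.775, -0.023, 0.803)

Iteration 1:
  α = (-4 - (2)·0.000 - (-4)·0.000 - (-2)·0.000) / (10) = -0.400
  β = (7 - (-2)·-0.400 - (1)·0.000 - (3)·0.000) / (8) = 0.775
  γ = (-1 - (-2)·-0.400 - (-2)·0.775 - (4)·0.000) / (11) = -0.023
  δ = (4 - (4)·-0.400 - (-1)·0.775 - (2)·-0.023) / (8) = 0.803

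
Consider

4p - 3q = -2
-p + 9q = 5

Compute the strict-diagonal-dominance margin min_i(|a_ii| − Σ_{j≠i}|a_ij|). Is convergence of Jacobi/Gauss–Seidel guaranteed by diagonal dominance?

1

row 1: |4| − (3) = 1
row 2: |9| − (1) = 8
minimum over rows = 1 → strictly diagonally dominant (convergence guaranteed)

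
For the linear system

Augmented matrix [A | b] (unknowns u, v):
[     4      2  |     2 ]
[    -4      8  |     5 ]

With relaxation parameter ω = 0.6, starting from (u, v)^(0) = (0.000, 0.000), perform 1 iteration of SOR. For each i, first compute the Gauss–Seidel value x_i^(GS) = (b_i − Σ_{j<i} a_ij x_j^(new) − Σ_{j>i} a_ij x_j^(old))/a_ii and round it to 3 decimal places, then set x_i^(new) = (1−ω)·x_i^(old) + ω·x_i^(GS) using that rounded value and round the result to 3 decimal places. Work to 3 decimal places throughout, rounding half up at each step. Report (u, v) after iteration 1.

Iteration 1:
  u: GS value = (2 - (2)·0.000) / (4) = 0.500;  u ← (1−ω)·0.000 + ω·0.500 = 0.300
  v: GS value = (5 - (-4)·0.300) / (8) = 0.775;  v ← (1−ω)·0.000 + ω·0.775 = 0.465

(0.300, 0.465)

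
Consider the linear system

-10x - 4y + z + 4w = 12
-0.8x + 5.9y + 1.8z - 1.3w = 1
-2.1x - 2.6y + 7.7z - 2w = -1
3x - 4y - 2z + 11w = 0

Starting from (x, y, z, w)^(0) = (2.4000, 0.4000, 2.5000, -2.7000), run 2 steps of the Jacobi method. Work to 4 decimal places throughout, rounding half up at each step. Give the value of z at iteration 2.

-1.0326

Iteration 1:
  x = (12 - (-4)·0.4000 - (1)·2.5000 - (4)·-2.7000) / (-10) = -2.1900
  y = (1 - (-0.8)·2.4000 - (1.8)·2.5000 - (-1.3)·-2.7000) / (5.9) = -0.8627
  z = (-1 - (-2.1)·2.4000 - (-2.6)·0.4000 - (-2)·-2.7000) / (7.7) = -0.0416
  w = (0 - (3)·2.4000 - (-4)·0.4000 - (-2)·2.5000) / (11) = -0.0545
Iteration 2:
  x = (12 - (-4)·-0.8627 - (1)·-0.0416 - (4)·-0.0545) / (-10) = -0.8809
  y = (1 - (-0.8)·-2.1900 - (1.8)·-0.0416 - (-1.3)·-0.0545) / (5.9) = -0.1268
  z = (-1 - (-2.1)·-2.1900 - (-2.6)·-0.8627 - (-2)·-0.0545) / (7.7) = -1.0326
  w = (0 - (3)·-2.1900 - (-4)·-0.8627 - (-2)·-0.0416) / (11) = 0.2760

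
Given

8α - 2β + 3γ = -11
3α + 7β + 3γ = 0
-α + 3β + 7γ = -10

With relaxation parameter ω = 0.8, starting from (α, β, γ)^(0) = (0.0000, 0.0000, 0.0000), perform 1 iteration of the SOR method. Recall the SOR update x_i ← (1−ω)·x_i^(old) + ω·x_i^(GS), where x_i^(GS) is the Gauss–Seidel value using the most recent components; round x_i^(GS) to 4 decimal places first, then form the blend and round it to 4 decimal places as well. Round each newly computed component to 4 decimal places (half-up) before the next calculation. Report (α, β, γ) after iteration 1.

Iteration 1:
  α: GS value = (-11 - (-2)·0.0000 - (3)·0.0000) / (8) = -1.3750;  α ← (1−ω)·0.0000 + ω·-1.3750 = -1.1000
  β: GS value = (0 - (3)·-1.1000 - (3)·0.0000) / (7) = 0.4714;  β ← (1−ω)·0.0000 + ω·0.4714 = 0.3771
  γ: GS value = (-10 - (-1)·-1.1000 - (3)·0.3771) / (7) = -1.7473;  γ ← (1−ω)·0.0000 + ω·-1.7473 = -1.3978

(-1.1000, 0.3771, -1.3978)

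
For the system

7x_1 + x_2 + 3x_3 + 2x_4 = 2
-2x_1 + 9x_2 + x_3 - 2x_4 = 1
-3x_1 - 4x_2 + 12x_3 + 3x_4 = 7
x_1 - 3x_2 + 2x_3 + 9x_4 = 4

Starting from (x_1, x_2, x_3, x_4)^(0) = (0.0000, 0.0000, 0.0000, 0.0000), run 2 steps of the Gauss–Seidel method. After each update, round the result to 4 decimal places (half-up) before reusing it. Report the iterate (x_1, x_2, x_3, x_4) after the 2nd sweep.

Iteration 1:
  x_1 = (2 - (1)·0.0000 - (3)·0.0000 - (2)·0.0000) / (7) = 0.2857
  x_2 = (1 - (-2)·0.2857 - (1)·0.0000 - (-2)·0.0000) / (9) = 0.1746
  x_3 = (7 - (-3)·0.2857 - (-4)·0.1746 - (3)·0.0000) / (12) = 0.7130
  x_4 = (4 - (1)·0.2857 - (-3)·0.1746 - (2)·0.7130) / (9) = 0.3125
Iteration 2:
  x_1 = (2 - (1)·0.1746 - (3)·0.7130 - (2)·0.3125) / (7) = -0.1341
  x_2 = (1 - (-2)·-0.1341 - (1)·0.7130 - (-2)·0.3125) / (9) = 0.0715
  x_3 = (7 - (-3)·-0.1341 - (-4)·0.0715 - (3)·0.3125) / (12) = 0.4955
  x_4 = (4 - (1)·-0.1341 - (-3)·0.0715 - (2)·0.4955) / (9) = 0.3731

(-0.1341, 0.0715, 0.4955, 0.3731)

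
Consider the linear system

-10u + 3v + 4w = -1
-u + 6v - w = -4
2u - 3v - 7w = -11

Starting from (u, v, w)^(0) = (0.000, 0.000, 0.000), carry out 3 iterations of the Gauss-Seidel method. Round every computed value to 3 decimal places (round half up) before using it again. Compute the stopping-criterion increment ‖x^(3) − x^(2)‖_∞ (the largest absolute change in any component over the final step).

Iteration 1:
  u = (-1 - (3)·0.000 - (4)·0.000) / (-10) = 0.100
  v = (-4 - (-1)·0.100 - (-1)·0.000) / (6) = -0.650
  w = (-11 - (2)·0.100 - (-3)·-0.650) / (-7) = 1.879
Iteration 2:
  u = (-1 - (3)·-0.650 - (4)·1.879) / (-10) = 0.657
  v = (-4 - (-1)·0.657 - (-1)·1.879) / (6) = -0.244
  w = (-11 - (2)·0.657 - (-3)·-0.244) / (-7) = 1.864
Iteration 3:
  u = (-1 - (3)·-0.244 - (4)·1.864) / (-10) = 0.772
  v = (-4 - (-1)·0.772 - (-1)·1.864) / (6) = -0.227
  w = (-11 - (2)·0.772 - (-3)·-0.227) / (-7) = 1.889
Change: (0.115, 0.017, 0.025) → max |·| = 0.115

0.115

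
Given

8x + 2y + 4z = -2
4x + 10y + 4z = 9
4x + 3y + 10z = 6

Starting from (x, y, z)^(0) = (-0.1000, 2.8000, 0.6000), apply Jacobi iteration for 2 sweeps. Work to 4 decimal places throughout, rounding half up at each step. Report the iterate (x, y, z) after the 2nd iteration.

(-0.3250, 1.4800, 0.8900)

Iteration 1:
  x = (-2 - (2)·2.8000 - (4)·0.6000) / (8) = -1.2500
  y = (9 - (4)·-0.1000 - (4)·0.6000) / (10) = 0.7000
  z = (6 - (4)·-0.1000 - (3)·2.8000) / (10) = -0.2000
Iteration 2:
  x = (-2 - (2)·0.7000 - (4)·-0.2000) / (8) = -0.3250
  y = (9 - (4)·-1.2500 - (4)·-0.2000) / (10) = 1.4800
  z = (6 - (4)·-1.2500 - (3)·0.7000) / (10) = 0.8900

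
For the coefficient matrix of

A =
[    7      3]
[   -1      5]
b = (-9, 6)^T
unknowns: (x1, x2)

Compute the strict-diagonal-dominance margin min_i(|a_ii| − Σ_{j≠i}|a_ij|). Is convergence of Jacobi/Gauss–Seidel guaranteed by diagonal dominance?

row 1: |7| − (3) = 4
row 2: |5| − (1) = 4
minimum over rows = 4 → strictly diagonally dominant (convergence guaranteed)

4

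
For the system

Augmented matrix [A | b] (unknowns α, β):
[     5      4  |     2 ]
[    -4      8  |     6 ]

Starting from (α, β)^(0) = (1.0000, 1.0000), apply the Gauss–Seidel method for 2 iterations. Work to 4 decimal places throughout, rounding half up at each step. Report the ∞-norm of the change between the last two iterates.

0.3600

Iteration 1:
  α = (2 - (4)·1.0000) / (5) = -0.4000
  β = (6 - (-4)·-0.4000) / (8) = 0.5500
Iteration 2:
  α = (2 - (4)·0.5500) / (5) = -0.0400
  β = (6 - (-4)·-0.0400) / (8) = 0.7300
Change: (0.3600, 0.1800) → max |·| = 0.3600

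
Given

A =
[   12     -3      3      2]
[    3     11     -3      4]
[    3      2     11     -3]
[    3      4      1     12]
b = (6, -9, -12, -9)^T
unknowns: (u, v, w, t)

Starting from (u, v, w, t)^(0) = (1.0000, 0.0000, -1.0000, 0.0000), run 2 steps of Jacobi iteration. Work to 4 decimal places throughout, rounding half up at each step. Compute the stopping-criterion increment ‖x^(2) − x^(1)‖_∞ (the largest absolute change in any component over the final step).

0.5474

Iteration 1:
  u = (6 - (-3)·0.0000 - (3)·-1.0000 - (2)·0.0000) / (12) = 0.7500
  v = (-9 - (3)·1.0000 - (-3)·-1.0000 - (4)·0.0000) / (11) = -1.3636
  w = (-12 - (3)·1.0000 - (2)·0.0000 - (-3)·0.0000) / (11) = -1.3636
  t = (-9 - (3)·1.0000 - (4)·0.0000 - (1)·-1.0000) / (12) = -0.9167
Iteration 2:
  u = (6 - (-3)·-1.3636 - (3)·-1.3636 - (2)·-0.9167) / (12) = 0.6528
  v = (-9 - (3)·0.7500 - (-3)·-1.3636 - (4)·-0.9167) / (11) = -1.0613
  w = (-12 - (3)·0.7500 - (2)·-1.3636 - (-3)·-0.9167) / (11) = -1.2975
  t = (-9 - (3)·0.7500 - (4)·-1.3636 - (1)·-1.3636) / (12) = -0.3693
Change: (-0.0972, 0.3023, 0.0661, 0.5474) → max |·| = 0.5474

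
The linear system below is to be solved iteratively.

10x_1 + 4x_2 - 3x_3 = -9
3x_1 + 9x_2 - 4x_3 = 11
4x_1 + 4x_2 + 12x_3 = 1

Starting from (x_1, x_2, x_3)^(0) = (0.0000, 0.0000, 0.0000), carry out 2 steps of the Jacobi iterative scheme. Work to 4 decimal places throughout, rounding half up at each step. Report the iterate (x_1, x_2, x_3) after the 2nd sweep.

(-1.3639, 1.5592, -0.0241)

Iteration 1:
  x_1 = (-9 - (4)·0.0000 - (-3)·0.0000) / (10) = -0.9000
  x_2 = (11 - (3)·0.0000 - (-4)·0.0000) / (9) = 1.2222
  x_3 = (1 - (4)·0.0000 - (4)·0.0000) / (12) = 0.0833
Iteration 2:
  x_1 = (-9 - (4)·1.2222 - (-3)·0.0833) / (10) = -1.3639
  x_2 = (11 - (3)·-0.9000 - (-4)·0.0833) / (9) = 1.5592
  x_3 = (1 - (4)·-0.9000 - (4)·1.2222) / (12) = -0.0241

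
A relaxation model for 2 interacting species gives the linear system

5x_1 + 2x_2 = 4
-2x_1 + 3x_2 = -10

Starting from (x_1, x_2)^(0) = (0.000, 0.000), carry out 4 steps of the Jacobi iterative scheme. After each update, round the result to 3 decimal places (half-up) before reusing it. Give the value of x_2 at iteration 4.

-2.053

Iteration 1:
  x_1 = (4 - (2)·0.000) / (5) = 0.800
  x_2 = (-10 - (-2)·0.000) / (3) = -3.333
Iteration 2:
  x_1 = (4 - (2)·-3.333) / (5) = 2.133
  x_2 = (-10 - (-2)·0.800) / (3) = -2.800
Iteration 3:
  x_1 = (4 - (2)·-2.800) / (5) = 1.920
  x_2 = (-10 - (-2)·2.133) / (3) = -1.911
Iteration 4:
  x_1 = (4 - (2)·-1.911) / (5) = 1.564
  x_2 = (-10 - (-2)·1.920) / (3) = -2.053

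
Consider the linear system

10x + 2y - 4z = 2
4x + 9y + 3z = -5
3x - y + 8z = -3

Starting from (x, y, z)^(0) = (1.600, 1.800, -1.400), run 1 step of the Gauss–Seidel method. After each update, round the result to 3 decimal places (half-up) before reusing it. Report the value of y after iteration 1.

0.231

Iteration 1:
  x = (2 - (2)·1.800 - (-4)·-1.400) / (10) = -0.720
  y = (-5 - (4)·-0.720 - (3)·-1.400) / (9) = 0.231
  z = (-3 - (3)·-0.720 - (-1)·0.231) / (8) = -0.076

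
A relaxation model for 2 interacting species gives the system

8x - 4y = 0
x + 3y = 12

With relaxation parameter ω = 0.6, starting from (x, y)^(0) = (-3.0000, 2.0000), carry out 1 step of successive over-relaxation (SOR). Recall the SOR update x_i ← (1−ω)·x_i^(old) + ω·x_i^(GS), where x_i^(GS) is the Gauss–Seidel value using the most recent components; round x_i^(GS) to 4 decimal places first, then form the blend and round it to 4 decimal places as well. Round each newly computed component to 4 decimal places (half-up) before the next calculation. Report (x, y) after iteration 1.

(-0.6000, 3.3200)

Iteration 1:
  x: GS value = (0 - (-4)·2.0000) / (8) = 1.0000;  x ← (1−ω)·-3.0000 + ω·1.0000 = -0.6000
  y: GS value = (12 - (1)·-0.6000) / (3) = 4.2000;  y ← (1−ω)·2.0000 + ω·4.2000 = 3.3200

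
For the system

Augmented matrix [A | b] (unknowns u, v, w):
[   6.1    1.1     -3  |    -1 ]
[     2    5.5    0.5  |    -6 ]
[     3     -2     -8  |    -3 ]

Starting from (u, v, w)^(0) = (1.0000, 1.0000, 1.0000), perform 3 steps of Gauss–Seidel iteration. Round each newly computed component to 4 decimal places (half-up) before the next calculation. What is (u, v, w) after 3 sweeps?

(0.4962, -1.3496, 0.8985)

Iteration 1:
  u = (-1 - (1.1)·1.0000 - (-3)·1.0000) / (6.1) = 0.1475
  v = (-6 - (2)·0.1475 - (0.5)·1.0000) / (5.5) = -1.2355
  w = (-3 - (3)·0.1475 - (-2)·-1.2355) / (-8) = 0.7392
Iteration 2:
  u = (-1 - (1.1)·-1.2355 - (-3)·0.7392) / (6.1) = 0.4224
  v = (-6 - (2)·0.4224 - (0.5)·0.7392) / (5.5) = -1.3117
  w = (-3 - (3)·0.4224 - (-2)·-1.3117) / (-8) = 0.8613
Iteration 3:
  u = (-1 - (1.1)·-1.3117 - (-3)·0.8613) / (6.1) = 0.4962
  v = (-6 - (2)·0.4962 - (0.5)·0.8613) / (5.5) = -1.3496
  w = (-3 - (3)·0.4962 - (-2)·-1.3496) / (-8) = 0.8985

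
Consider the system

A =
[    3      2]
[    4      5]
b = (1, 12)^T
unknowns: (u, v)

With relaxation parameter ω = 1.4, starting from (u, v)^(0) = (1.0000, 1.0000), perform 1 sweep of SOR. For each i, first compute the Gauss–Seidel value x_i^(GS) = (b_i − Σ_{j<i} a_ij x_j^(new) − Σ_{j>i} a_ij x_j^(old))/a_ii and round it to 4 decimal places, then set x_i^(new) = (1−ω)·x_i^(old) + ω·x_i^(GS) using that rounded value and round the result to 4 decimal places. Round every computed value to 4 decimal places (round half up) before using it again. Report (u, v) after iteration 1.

Iteration 1:
  u: GS value = (1 - (2)·1.0000) / (3) = -0.3333;  u ← (1−ω)·1.0000 + ω·-0.3333 = -0.8666
  v: GS value = (12 - (4)·-0.8666) / (5) = 3.0933;  v ← (1−ω)·1.0000 + ω·3.0933 = 3.9306

(-0.8666, 3.9306)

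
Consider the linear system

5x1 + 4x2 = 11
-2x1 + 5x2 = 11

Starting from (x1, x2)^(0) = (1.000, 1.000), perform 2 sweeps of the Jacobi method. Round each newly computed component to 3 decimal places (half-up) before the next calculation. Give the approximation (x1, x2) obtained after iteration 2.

Iteration 1:
  x1 = (11 - (4)·1.000) / (5) = 1.400
  x2 = (11 - (-2)·1.000) / (5) = 2.600
Iteration 2:
  x1 = (11 - (4)·2.600) / (5) = 0.120
  x2 = (11 - (-2)·1.400) / (5) = 2.760

(0.120, 2.760)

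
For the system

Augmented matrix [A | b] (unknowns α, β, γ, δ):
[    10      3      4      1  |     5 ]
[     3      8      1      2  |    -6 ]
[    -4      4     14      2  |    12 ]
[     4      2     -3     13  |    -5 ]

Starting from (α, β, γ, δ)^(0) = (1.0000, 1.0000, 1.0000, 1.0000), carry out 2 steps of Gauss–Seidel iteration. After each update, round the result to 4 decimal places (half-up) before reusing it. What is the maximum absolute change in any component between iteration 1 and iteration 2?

0.7291

Iteration 1:
  α = (5 - (3)·1.0000 - (4)·1.0000 - (1)·1.0000) / (10) = -0.3000
  β = (-6 - (3)·-0.3000 - (1)·1.0000 - (2)·1.0000) / (8) = -1.0125
  γ = (12 - (-4)·-0.3000 - (4)·-1.0125 - (2)·1.0000) / (14) = 0.9179
  δ = (-5 - (4)·-0.3000 - (2)·-1.0125 - (-3)·0.9179) / (13) = 0.0753
Iteration 2:
  α = (5 - (3)·-1.0125 - (4)·0.9179 - (1)·0.0753) / (10) = 0.4291
  β = (-6 - (3)·0.4291 - (1)·0.9179 - (2)·0.0753) / (8) = -1.0445
  γ = (12 - (-4)·0.4291 - (4)·-1.0445 - (2)·0.0753) / (14) = 1.2674
  δ = (-5 - (4)·0.4291 - (2)·-1.0445 - (-3)·1.2674) / (13) = -0.0635
Change: (0.7291, -0.0320, 0.3495, -0.1388) → max |·| = 0.7291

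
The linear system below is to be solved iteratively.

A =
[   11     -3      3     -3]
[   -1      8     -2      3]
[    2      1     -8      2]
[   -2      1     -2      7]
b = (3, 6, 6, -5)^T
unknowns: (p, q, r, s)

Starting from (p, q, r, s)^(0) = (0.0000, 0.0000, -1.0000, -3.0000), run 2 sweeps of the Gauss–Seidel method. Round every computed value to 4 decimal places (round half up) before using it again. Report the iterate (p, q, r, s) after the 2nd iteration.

(0.6953, 1.0236, -0.8009, -0.8907)

Iteration 1:
  p = (3 - (-3)·0.0000 - (3)·-1.0000 - (-3)·-3.0000) / (11) = -0.2727
  q = (6 - (-1)·-0.2727 - (-2)·-1.0000 - (3)·-3.0000) / (8) = 1.5909
  r = (6 - (2)·-0.2727 - (1)·1.5909 - (2)·-3.0000) / (-8) = -1.3693
  s = (-5 - (-2)·-0.2727 - (1)·1.5909 - (-2)·-1.3693) / (7) = -1.4107
Iteration 2:
  p = (3 - (-3)·1.5909 - (3)·-1.3693 - (-3)·-1.4107) / (11) = 0.6953
  q = (6 - (-1)·0.6953 - (-2)·-1.3693 - (3)·-1.4107) / (8) = 1.0236
  r = (6 - (2)·0.6953 - (1)·1.0236 - (2)·-1.4107) / (-8) = -0.8009
  s = (-5 - (-2)·0.6953 - (1)·1.0236 - (-2)·-0.8009) / (7) = -0.8907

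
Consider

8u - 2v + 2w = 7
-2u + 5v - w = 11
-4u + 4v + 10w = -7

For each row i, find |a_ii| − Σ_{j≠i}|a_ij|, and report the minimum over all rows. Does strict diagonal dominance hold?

2

row 1: |8| − (2+2) = 4
row 2: |5| − (2+1) = 2
row 3: |10| − (4+4) = 2
minimum over rows = 2 → strictly diagonally dominant (convergence guaranteed)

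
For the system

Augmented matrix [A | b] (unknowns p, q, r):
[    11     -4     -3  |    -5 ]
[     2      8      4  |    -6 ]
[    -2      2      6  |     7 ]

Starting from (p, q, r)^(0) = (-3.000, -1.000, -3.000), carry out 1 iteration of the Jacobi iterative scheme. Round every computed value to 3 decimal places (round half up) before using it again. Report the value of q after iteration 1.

1.500

Iteration 1:
  p = (-5 - (-4)·-1.000 - (-3)·-3.000) / (11) = -1.636
  q = (-6 - (2)·-3.000 - (4)·-3.000) / (8) = 1.500
  r = (7 - (-2)·-3.000 - (2)·-1.000) / (6) = 0.500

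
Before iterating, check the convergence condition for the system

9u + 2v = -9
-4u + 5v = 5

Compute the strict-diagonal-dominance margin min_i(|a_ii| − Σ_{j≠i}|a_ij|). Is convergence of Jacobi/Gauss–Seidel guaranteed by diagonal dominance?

1

row 1: |9| − (2) = 7
row 2: |5| − (4) = 1
minimum over rows = 1 → strictly diagonally dominant (convergence guaranteed)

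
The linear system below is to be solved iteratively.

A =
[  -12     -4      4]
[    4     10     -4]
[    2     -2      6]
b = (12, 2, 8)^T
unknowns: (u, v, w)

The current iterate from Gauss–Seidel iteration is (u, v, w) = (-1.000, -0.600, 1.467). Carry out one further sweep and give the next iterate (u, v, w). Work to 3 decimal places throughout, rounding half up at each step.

(-0.311, 0.911, 1.741)

One sweep:
  u = (12 - (-4)·-0.600 - (4)·1.467) / (-12) = -0.311
  v = (2 - (4)·-0.311 - (-4)·1.467) / (10) = 0.911
  w = (8 - (2)·-0.311 - (-2)·0.911) / (6) = 1.741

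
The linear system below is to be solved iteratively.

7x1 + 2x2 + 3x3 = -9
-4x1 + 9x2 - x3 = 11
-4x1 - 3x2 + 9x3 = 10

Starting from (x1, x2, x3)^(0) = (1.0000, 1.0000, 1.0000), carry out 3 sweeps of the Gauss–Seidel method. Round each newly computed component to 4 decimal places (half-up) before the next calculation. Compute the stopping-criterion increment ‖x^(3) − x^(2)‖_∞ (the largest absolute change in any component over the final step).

0.1333

Iteration 1:
  x1 = (-9 - (2)·1.0000 - (3)·1.0000) / (7) = -2.0000
  x2 = (11 - (-4)·-2.0000 - (-1)·1.0000) / (9) = 0.4444
  x3 = (10 - (-4)·-2.0000 - (-3)·0.4444) / (9) = 0.3704
Iteration 2:
  x1 = (-9 - (2)·0.4444 - (3)·0.3704) / (7) = -1.5714
  x2 = (11 - (-4)·-1.5714 - (-1)·0.3704) / (9) = 0.5650
  x3 = (10 - (-4)·-1.5714 - (-3)·0.5650) / (9) = 0.6010
Iteration 3:
  x1 = (-9 - (2)·0.5650 - (3)·0.6010) / (7) = -1.7047
  x2 = (11 - (-4)·-1.7047 - (-1)·0.6010) / (9) = 0.5314
  x3 = (10 - (-4)·-1.7047 - (-3)·0.5314) / (9) = 0.5306
Change: (-0.1333, -0.0336, -0.0704) → max |·| = 0.1333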